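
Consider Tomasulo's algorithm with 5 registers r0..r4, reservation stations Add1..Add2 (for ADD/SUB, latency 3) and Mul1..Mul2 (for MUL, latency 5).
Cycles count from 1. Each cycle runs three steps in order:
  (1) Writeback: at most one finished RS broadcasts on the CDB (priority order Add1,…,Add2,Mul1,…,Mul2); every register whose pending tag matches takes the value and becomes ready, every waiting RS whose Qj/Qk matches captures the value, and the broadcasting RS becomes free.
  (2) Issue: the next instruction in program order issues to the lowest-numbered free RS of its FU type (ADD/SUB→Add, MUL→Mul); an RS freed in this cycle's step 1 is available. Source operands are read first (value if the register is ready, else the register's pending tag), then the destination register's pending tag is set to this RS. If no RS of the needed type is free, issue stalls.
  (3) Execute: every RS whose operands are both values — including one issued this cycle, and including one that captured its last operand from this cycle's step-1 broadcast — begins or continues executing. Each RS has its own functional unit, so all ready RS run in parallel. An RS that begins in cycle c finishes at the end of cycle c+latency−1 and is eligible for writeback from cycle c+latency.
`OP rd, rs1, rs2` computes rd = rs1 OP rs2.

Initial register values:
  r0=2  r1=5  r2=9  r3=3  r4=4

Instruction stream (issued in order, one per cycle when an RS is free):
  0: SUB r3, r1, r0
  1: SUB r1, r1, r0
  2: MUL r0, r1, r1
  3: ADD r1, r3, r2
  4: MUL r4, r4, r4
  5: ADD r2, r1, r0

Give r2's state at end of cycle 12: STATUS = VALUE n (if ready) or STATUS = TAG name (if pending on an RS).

STATUS = TAG Add2

  c1: issue SUB r3<-Add1  regs: r0:2,r1:5,r2:9,r3:Add1,r4:4
  c2: issue SUB r1<-Add2  regs: r0:2,r1:Add2,r2:9,r3:Add1,r4:4
  c3: issue MUL r0<-Mul1  regs: r0:Mul1,r1:Add2,r2:9,r3:Add1,r4:4
  c4: CDB Add1=3; issue ADD r1<-Add1  regs: r0:Mul1,r1:Add1,r2:9,r3:3,r4:4
  c5: CDB Add2=3; issue MUL r4<-Mul2  regs: r0:Mul1,r1:Add1,r2:9,r3:3,r4:Mul2
  c6: issue ADD r2<-Add2  regs: r0:Mul1,r1:Add1,r2:Add2,r3:3,r4:Mul2
  c7: CDB Add1=12  regs: r0:Mul1,r1:12,r2:Add2,r3:3,r4:Mul2
  c8: -  regs: r0:Mul1,r1:12,r2:Add2,r3:3,r4:Mul2
  c9: -  regs: r0:Mul1,r1:12,r2:Add2,r3:3,r4:Mul2
  c10: CDB Mul1=9  regs: r0:9,r1:12,r2:Add2,r3:3,r4:Mul2
  c11: CDB Mul2=16  regs: r0:9,r1:12,r2:Add2,r3:3,r4:16
  c12: -  regs: r0:9,r1:12,r2:Add2,r3:3,r4:16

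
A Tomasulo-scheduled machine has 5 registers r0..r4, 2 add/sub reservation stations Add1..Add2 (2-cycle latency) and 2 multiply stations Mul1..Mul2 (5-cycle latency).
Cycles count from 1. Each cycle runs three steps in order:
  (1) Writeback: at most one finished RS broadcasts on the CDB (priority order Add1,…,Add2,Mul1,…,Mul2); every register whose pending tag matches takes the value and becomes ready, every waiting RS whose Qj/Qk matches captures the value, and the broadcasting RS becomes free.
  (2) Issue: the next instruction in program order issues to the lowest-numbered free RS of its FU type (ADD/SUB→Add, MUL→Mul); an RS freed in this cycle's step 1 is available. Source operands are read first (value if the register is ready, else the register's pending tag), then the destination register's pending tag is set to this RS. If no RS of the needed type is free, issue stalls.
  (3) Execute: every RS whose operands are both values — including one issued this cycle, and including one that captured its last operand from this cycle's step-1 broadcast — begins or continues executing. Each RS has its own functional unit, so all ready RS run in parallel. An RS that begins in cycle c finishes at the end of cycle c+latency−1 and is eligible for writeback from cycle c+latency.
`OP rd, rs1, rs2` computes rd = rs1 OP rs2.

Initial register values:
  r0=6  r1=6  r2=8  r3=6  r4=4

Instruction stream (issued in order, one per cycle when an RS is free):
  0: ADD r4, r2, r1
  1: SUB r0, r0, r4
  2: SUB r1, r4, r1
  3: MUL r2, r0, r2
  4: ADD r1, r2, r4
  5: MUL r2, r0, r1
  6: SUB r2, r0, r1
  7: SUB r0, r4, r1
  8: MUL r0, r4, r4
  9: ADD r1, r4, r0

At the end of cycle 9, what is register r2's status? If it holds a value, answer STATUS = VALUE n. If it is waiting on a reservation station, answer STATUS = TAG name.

STATUS = TAG Add2

cycle 1: issue ADD r4<-Add1 // r0:6,r1:6,r2:8,r3:6,r4:Add1
cycle 2: issue SUB r0<-Add2 // r0:Add2,r1:6,r2:8,r3:6,r4:Add1
cycle 3: CDB Add1=14; issue SUB r1<-Add1 // r0:Add2,r1:Add1,r2:8,r3:6,r4:14
cycle 4: issue MUL r2<-Mul1 // r0:Add2,r1:Add1,r2:Mul1,r3:6,r4:14
cycle 5: CDB Add1=8; issue ADD r1<-Add1 // r0:Add2,r1:Add1,r2:Mul1,r3:6,r4:14
cycle 6: CDB Add2=-8; issue MUL r2<-Mul2 // r0:-8,r1:Add1,r2:Mul2,r3:6,r4:14
cycle 7: issue SUB r2<-Add2 // r0:-8,r1:Add1,r2:Add2,r3:6,r4:14
cycle 8: stall // r0:-8,r1:Add1,r2:Add2,r3:6,r4:14
cycle 9: stall // r0:-8,r1:Add1,r2:Add2,r3:6,r4:14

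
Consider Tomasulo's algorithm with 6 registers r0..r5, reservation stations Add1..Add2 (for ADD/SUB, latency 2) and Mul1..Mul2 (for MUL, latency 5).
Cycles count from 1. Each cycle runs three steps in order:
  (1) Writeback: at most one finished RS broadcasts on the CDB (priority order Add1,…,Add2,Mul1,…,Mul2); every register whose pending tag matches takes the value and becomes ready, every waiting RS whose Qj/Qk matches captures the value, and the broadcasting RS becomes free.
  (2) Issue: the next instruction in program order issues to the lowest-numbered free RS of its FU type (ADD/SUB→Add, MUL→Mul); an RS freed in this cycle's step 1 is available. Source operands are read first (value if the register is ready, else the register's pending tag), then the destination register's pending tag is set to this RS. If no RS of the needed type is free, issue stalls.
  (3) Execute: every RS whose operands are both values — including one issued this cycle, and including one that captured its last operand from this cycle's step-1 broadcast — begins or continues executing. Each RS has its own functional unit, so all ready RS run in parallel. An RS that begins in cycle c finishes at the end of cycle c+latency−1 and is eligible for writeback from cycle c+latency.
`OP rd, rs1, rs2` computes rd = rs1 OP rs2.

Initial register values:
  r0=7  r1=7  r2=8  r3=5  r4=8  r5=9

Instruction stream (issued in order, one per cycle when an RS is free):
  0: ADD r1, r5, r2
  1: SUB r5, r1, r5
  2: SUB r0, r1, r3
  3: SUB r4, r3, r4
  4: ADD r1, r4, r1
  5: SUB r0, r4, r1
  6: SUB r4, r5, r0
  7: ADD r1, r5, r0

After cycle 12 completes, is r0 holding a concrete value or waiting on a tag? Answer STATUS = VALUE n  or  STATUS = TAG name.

c1: issue ADD r1<-Add1 | r0:7,r1:Add1,r2:8,r3:5,r4:8,r5:9
c2: issue SUB r5<-Add2 | r0:7,r1:Add1,r2:8,r3:5,r4:8,r5:Add2
c3: CDB Add1=17; issue SUB r0<-Add1 | r0:Add1,r1:17,r2:8,r3:5,r4:8,r5:Add2
c4: stall | r0:Add1,r1:17,r2:8,r3:5,r4:8,r5:Add2
c5: CDB Add1=12; issue SUB r4<-Add1 | r0:12,r1:17,r2:8,r3:5,r4:Add1,r5:Add2
c6: CDB Add2=8; issue ADD r1<-Add2 | r0:12,r1:Add2,r2:8,r3:5,r4:Add1,r5:8
c7: CDB Add1=-3; issue SUB r0<-Add1 | r0:Add1,r1:Add2,r2:8,r3:5,r4:-3,r5:8
c8: stall | r0:Add1,r1:Add2,r2:8,r3:5,r4:-3,r5:8
c9: CDB Add2=14; issue SUB r4<-Add2 | r0:Add1,r1:14,r2:8,r3:5,r4:Add2,r5:8
c10: stall | r0:Add1,r1:14,r2:8,r3:5,r4:Add2,r5:8
c11: CDB Add1=-17; issue ADD r1<-Add1 | r0:-17,r1:Add1,r2:8,r3:5,r4:Add2,r5:8
c12: - | r0:-17,r1:Add1,r2:8,r3:5,r4:Add2,r5:8

STATUS = VALUE -17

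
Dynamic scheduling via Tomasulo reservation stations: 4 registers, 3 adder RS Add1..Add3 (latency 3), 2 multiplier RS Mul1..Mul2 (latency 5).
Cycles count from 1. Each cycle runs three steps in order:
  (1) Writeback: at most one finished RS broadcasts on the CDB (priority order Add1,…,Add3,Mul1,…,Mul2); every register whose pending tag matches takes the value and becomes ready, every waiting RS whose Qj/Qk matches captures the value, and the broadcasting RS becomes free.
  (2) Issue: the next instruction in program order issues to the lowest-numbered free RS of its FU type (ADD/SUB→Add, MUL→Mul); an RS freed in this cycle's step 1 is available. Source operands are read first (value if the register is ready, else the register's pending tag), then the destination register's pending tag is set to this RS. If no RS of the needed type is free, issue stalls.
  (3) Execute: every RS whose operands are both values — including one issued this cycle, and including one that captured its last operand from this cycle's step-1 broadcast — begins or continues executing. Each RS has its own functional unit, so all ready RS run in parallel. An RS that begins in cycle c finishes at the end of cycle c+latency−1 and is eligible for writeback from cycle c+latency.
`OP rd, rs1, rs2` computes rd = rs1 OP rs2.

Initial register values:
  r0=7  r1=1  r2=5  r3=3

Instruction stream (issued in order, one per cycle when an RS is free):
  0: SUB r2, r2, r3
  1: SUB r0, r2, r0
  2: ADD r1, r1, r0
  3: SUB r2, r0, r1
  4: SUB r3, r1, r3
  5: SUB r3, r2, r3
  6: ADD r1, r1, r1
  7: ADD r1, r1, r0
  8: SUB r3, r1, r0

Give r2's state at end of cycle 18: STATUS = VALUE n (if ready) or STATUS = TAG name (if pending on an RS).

cycle 1: issue SUB r2<-Add1 // r0:7,r1:1,r2:Add1,r3:3
cycle 2: issue SUB r0<-Add2 // r0:Add2,r1:1,r2:Add1,r3:3
cycle 3: issue ADD r1<-Add3 // r0:Add2,r1:Add3,r2:Add1,r3:3
cycle 4: CDB Add1=2; issue SUB r2<-Add1 // r0:Add2,r1:Add3,r2:Add1,r3:3
cycle 5: stall // r0:Add2,r1:Add3,r2:Add1,r3:3
cycle 6: stall // r0:Add2,r1:Add3,r2:Add1,r3:3
cycle 7: CDB Add2=-5; issue SUB r3<-Add2 // r0:-5,r1:Add3,r2:Add1,r3:Add2
cycle 8: stall // r0:-5,r1:Add3,r2:Add1,r3:Add2
cycle 9: stall // r0:-5,r1:Add3,r2:Add1,r3:Add2
cycle 10: CDB Add3=-4; issue SUB r3<-Add3 // r0:-5,r1:-4,r2:Add1,r3:Add3
cycle 11: stall // r0:-5,r1:-4,r2:Add1,r3:Add3
cycle 12: stall // r0:-5,r1:-4,r2:Add1,r3:Add3
cycle 13: CDB Add1=-1; issue ADD r1<-Add1 // r0:-5,r1:Add1,r2:-1,r3:Add3
cycle 14: CDB Add2=-7; issue ADD r1<-Add2 // r0:-5,r1:Add2,r2:-1,r3:Add3
cycle 15: stall // r0:-5,r1:Add2,r2:-1,r3:Add3
cycle 16: CDB Add1=-8; issue SUB r3<-Add1 // r0:-5,r1:Add2,r2:-1,r3:Add1
cycle 17: CDB Add3=6 // r0:-5,r1:Add2,r2:-1,r3:Add1
cycle 18: - // r0:-5,r1:Add2,r2:-1,r3:Add1

STATUS = VALUE -1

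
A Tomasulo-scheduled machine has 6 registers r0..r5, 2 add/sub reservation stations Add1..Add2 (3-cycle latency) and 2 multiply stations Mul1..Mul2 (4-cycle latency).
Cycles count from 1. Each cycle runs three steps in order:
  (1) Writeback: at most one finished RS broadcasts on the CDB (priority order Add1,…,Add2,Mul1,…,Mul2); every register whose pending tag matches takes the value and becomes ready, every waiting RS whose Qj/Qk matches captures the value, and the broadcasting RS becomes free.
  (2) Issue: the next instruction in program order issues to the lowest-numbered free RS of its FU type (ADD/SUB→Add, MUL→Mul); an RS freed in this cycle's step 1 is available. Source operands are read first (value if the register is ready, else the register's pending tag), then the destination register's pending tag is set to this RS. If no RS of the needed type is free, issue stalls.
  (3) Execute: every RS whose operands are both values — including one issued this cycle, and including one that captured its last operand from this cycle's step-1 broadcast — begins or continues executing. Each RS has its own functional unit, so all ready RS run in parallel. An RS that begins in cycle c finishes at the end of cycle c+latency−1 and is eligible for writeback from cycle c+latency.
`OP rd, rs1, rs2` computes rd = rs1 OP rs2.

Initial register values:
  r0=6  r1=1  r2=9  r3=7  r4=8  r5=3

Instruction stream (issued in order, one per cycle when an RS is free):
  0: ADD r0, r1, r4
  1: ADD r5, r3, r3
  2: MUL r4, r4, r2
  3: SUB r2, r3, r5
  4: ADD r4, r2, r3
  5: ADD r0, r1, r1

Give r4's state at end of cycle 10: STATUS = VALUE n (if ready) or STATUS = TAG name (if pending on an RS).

c1: issue ADD r0<-Add1 | r0:Add1,r1:1,r2:9,r3:7,r4:8,r5:3
c2: issue ADD r5<-Add2 | r0:Add1,r1:1,r2:9,r3:7,r4:8,r5:Add2
c3: issue MUL r4<-Mul1 | r0:Add1,r1:1,r2:9,r3:7,r4:Mul1,r5:Add2
c4: CDB Add1=9; issue SUB r2<-Add1 | r0:9,r1:1,r2:Add1,r3:7,r4:Mul1,r5:Add2
c5: CDB Add2=14; issue ADD r4<-Add2 | r0:9,r1:1,r2:Add1,r3:7,r4:Add2,r5:14
c6: stall | r0:9,r1:1,r2:Add1,r3:7,r4:Add2,r5:14
c7: CDB Mul1=72; stall | r0:9,r1:1,r2:Add1,r3:7,r4:Add2,r5:14
c8: CDB Add1=-7; issue ADD r0<-Add1 | r0:Add1,r1:1,r2:-7,r3:7,r4:Add2,r5:14
c9: - | r0:Add1,r1:1,r2:-7,r3:7,r4:Add2,r5:14
c10: - | r0:Add1,r1:1,r2:-7,r3:7,r4:Add2,r5:14

STATUS = TAG Add2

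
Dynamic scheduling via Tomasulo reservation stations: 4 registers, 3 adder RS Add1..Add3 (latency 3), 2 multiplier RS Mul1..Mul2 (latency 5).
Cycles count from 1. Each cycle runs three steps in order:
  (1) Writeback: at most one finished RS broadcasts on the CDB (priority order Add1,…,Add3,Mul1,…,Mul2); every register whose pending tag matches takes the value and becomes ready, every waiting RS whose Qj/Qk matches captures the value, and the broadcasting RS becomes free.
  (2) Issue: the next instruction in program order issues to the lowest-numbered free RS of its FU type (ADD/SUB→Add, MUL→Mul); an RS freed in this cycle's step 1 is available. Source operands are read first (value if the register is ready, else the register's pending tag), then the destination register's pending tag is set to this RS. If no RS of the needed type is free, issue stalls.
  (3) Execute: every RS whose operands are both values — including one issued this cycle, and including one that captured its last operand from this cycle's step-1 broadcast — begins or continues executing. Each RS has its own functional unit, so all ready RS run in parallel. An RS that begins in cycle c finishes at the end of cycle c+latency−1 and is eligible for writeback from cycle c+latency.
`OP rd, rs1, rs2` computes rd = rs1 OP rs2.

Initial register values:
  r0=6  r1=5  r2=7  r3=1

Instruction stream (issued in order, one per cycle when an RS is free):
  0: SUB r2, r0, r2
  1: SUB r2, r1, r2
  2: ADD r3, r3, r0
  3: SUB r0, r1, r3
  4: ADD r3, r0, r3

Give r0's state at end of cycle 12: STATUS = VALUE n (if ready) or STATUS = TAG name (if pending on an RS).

c1: issue SUB r2<-Add1 | r0:6,r1:5,r2:Add1,r3:1
c2: issue SUB r2<-Add2 | r0:6,r1:5,r2:Add2,r3:1
c3: issue ADD r3<-Add3 | r0:6,r1:5,r2:Add2,r3:Add3
c4: CDB Add1=-1; issue SUB r0<-Add1 | r0:Add1,r1:5,r2:Add2,r3:Add3
c5: stall | r0:Add1,r1:5,r2:Add2,r3:Add3
c6: CDB Add3=7; issue ADD r3<-Add3 | r0:Add1,r1:5,r2:Add2,r3:Add3
c7: CDB Add2=6 | r0:Add1,r1:5,r2:6,r3:Add3
c8: - | r0:Add1,r1:5,r2:6,r3:Add3
c9: CDB Add1=-2 | r0:-2,r1:5,r2:6,r3:Add3
c10: - | r0:-2,r1:5,r2:6,r3:Add3
c11: - | r0:-2,r1:5,r2:6,r3:Add3
c12: CDB Add3=5 | r0:-2,r1:5,r2:6,r3:5

STATUS = VALUE -2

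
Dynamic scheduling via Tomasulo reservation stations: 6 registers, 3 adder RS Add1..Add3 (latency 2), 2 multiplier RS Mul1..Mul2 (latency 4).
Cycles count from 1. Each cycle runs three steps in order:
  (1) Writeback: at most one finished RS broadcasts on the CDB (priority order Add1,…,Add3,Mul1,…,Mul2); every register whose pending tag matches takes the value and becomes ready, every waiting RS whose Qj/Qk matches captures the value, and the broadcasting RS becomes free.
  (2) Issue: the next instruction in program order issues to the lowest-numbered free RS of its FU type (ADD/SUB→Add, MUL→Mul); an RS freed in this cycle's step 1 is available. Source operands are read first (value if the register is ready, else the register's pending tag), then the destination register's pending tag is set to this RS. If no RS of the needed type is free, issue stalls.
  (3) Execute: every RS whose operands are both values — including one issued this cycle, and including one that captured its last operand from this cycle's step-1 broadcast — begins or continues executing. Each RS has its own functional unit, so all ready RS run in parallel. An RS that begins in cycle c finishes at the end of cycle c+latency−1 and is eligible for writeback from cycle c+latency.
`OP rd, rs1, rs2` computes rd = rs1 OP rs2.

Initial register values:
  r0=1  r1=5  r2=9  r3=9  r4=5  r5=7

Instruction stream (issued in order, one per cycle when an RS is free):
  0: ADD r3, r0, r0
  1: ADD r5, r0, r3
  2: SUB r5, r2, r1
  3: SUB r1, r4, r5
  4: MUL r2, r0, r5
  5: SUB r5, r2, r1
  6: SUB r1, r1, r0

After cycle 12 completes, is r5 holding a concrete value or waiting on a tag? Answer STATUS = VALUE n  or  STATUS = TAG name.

c1: issue ADD r3<-Add1 | r0:1,r1:5,r2:9,r3:Add1,r4:5,r5:7
c2: issue ADD r5<-Add2 | r0:1,r1:5,r2:9,r3:Add1,r4:5,r5:Add2
c3: CDB Add1=2; issue SUB r5<-Add1 | r0:1,r1:5,r2:9,r3:2,r4:5,r5:Add1
c4: issue SUB r1<-Add3 | r0:1,r1:Add3,r2:9,r3:2,r4:5,r5:Add1
c5: CDB Add1=4; issue MUL r2<-Mul1 | r0:1,r1:Add3,r2:Mul1,r3:2,r4:5,r5:4
c6: CDB Add2=3; issue SUB r5<-Add1 | r0:1,r1:Add3,r2:Mul1,r3:2,r4:5,r5:Add1
c7: CDB Add3=1; issue SUB r1<-Add2 | r0:1,r1:Add2,r2:Mul1,r3:2,r4:5,r5:Add1
c8: - | r0:1,r1:Add2,r2:Mul1,r3:2,r4:5,r5:Add1
c9: CDB Add2=0 | r0:1,r1:0,r2:Mul1,r3:2,r4:5,r5:Add1
c10: CDB Mul1=4 | r0:1,r1:0,r2:4,r3:2,r4:5,r5:Add1
c11: - | r0:1,r1:0,r2:4,r3:2,r4:5,r5:Add1
c12: CDB Add1=3 | r0:1,r1:0,r2:4,r3:2,r4:5,r5:3

STATUS = VALUE 3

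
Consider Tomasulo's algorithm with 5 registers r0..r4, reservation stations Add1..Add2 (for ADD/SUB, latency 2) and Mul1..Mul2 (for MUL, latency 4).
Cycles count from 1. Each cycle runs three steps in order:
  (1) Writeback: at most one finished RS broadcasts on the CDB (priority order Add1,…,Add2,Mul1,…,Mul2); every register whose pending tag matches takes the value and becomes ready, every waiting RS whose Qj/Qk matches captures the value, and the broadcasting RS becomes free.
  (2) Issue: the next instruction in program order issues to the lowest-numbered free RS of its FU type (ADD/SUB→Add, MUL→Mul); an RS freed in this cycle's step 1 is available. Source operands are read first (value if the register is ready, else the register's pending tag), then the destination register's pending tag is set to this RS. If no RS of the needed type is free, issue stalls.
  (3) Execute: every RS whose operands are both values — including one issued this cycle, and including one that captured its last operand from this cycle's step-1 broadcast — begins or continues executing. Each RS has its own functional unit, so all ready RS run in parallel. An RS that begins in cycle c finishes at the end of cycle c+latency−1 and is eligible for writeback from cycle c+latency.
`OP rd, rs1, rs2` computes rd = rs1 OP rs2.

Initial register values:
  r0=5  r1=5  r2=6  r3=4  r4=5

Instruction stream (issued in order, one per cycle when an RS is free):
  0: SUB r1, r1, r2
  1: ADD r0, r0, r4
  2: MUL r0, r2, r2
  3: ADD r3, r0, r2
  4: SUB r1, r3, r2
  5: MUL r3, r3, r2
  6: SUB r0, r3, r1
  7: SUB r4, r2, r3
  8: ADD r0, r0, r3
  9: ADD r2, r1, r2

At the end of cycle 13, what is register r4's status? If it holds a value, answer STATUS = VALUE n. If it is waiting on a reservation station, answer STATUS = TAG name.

cycle 1: issue SUB r1<-Add1 // r0:5,r1:Add1,r2:6,r3:4,r4:5
cycle 2: issue ADD r0<-Add2 // r0:Add2,r1:Add1,r2:6,r3:4,r4:5
cycle 3: CDB Add1=-1; issue MUL r0<-Mul1 // r0:Mul1,r1:-1,r2:6,r3:4,r4:5
cycle 4: CDB Add2=10; issue ADD r3<-Add1 // r0:Mul1,r1:-1,r2:6,r3:Add1,r4:5
cycle 5: issue SUB r1<-Add2 // r0:Mul1,r1:Add2,r2:6,r3:Add1,r4:5
cycle 6: issue MUL r3<-Mul2 // r0:Mul1,r1:Add2,r2:6,r3:Mul2,r4:5
cycle 7: CDB Mul1=36; stall // r0:36,r1:Add2,r2:6,r3:Mul2,r4:5
cycle 8: stall // r0:36,r1:Add2,r2:6,r3:Mul2,r4:5
cycle 9: CDB Add1=42; issue SUB r0<-Add1 // r0:Add1,r1:Add2,r2:6,r3:Mul2,r4:5
cycle 10: stall // r0:Add1,r1:Add2,r2:6,r3:Mul2,r4:5
cycle 11: CDB Add2=36; issue SUB r4<-Add2 // r0:Add1,r1:36,r2:6,r3:Mul2,r4:Add2
cycle 12: stall // r0:Add1,r1:36,r2:6,r3:Mul2,r4:Add2
cycle 13: CDB Mul2=252; stall // r0:Add1,r1:36,r2:6,r3:252,r4:Add2

STATUS = TAG Add2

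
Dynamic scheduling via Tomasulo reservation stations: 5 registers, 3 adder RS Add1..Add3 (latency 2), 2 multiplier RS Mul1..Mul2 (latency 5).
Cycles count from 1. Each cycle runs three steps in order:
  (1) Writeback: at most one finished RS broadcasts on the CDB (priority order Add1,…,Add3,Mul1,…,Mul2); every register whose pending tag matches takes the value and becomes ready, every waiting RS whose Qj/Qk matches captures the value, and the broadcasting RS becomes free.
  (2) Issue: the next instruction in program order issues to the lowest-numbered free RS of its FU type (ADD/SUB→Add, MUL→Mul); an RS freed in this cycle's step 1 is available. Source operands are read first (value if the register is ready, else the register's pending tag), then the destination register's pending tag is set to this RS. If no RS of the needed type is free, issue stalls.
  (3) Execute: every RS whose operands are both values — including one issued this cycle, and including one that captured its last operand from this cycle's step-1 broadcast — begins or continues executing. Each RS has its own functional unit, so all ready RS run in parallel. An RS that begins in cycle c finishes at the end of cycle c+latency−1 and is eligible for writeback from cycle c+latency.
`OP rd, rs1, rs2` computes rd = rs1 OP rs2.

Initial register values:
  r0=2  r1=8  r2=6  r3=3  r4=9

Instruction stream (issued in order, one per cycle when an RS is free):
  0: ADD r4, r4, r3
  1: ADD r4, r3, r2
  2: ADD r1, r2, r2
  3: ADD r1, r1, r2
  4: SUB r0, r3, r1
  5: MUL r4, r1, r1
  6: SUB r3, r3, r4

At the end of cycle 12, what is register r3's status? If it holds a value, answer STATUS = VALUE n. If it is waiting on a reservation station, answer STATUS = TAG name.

cycle 1: issue ADD r4<-Add1 // r0:2,r1:8,r2:6,r3:3,r4:Add1
cycle 2: issue ADD r4<-Add2 // r0:2,r1:8,r2:6,r3:3,r4:Add2
cycle 3: CDB Add1=12; issue ADD r1<-Add1 // r0:2,r1:Add1,r2:6,r3:3,r4:Add2
cycle 4: CDB Add2=9; issue ADD r1<-Add2 // r0:2,r1:Add2,r2:6,r3:3,r4:9
cycle 5: CDB Add1=12; issue SUB r0<-Add1 // r0:Add1,r1:Add2,r2:6,r3:3,r4:9
cycle 6: issue MUL r4<-Mul1 // r0:Add1,r1:Add2,r2:6,r3:3,r4:Mul1
cycle 7: CDB Add2=18; issue SUB r3<-Add2 // r0:Add1,r1:18,r2:6,r3:Add2,r4:Mul1
cycle 8: - // r0:Add1,r1:18,r2:6,r3:Add2,r4:Mul1
cycle 9: CDB Add1=-15 // r0:-15,r1:18,r2:6,r3:Add2,r4:Mul1
cycle 10: - // r0:-15,r1:18,r2:6,r3:Add2,r4:Mul1
cycle 11: - // r0:-15,r1:18,r2:6,r3:Add2,r4:Mul1
cycle 12: CDB Mul1=324 // r0:-15,r1:18,r2:6,r3:Add2,r4:324

STATUS = TAG Add2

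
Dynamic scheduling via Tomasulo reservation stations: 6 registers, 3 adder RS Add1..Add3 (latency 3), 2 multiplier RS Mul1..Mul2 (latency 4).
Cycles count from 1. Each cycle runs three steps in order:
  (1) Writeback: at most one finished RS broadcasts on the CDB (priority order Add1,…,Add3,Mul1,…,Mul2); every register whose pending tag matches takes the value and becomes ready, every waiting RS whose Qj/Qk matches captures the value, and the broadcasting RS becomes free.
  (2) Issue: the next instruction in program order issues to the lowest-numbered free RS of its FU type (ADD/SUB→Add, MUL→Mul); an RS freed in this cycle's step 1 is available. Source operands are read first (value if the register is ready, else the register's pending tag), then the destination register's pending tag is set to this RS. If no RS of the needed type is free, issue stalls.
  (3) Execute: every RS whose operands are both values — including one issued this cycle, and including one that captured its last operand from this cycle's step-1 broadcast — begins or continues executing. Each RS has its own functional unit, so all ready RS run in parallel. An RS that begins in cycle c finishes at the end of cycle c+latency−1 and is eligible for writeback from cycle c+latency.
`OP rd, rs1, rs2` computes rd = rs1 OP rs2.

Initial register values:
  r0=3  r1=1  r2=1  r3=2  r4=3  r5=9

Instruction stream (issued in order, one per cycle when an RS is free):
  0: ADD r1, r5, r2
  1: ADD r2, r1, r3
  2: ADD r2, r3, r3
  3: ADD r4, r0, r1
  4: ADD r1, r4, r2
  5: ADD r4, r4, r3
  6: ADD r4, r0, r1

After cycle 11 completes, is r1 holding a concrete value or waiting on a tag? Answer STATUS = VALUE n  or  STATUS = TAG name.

STATUS = VALUE 17

  c1: issue ADD r1<-Add1  regs: r0:3,r1:Add1,r2:1,r3:2,r4:3,r5:9
  c2: issue ADD r2<-Add2  regs: r0:3,r1:Add1,r2:Add2,r3:2,r4:3,r5:9
  c3: issue ADD r2<-Add3  regs: r0:3,r1:Add1,r2:Add3,r3:2,r4:3,r5:9
  c4: CDB Add1=10; issue ADD r4<-Add1  regs: r0:3,r1:10,r2:Add3,r3:2,r4:Add1,r5:9
  c5: stall  regs: r0:3,r1:10,r2:Add3,r3:2,r4:Add1,r5:9
  c6: CDB Add3=4; issue ADD r1<-Add3  regs: r0:3,r1:Add3,r2:4,r3:2,r4:Add1,r5:9
  c7: CDB Add1=13; issue ADD r4<-Add1  regs: r0:3,r1:Add3,r2:4,r3:2,r4:Add1,r5:9
  c8: CDB Add2=12; issue ADD r4<-Add2  regs: r0:3,r1:Add3,r2:4,r3:2,r4:Add2,r5:9
  c9: -  regs: r0:3,r1:Add3,r2:4,r3:2,r4:Add2,r5:9
  c10: CDB Add1=15  regs: r0:3,r1:Add3,r2:4,r3:2,r4:Add2,r5:9
  c11: CDB Add3=17  regs: r0:3,r1:17,r2:4,r3:2,r4:Add2,r5:9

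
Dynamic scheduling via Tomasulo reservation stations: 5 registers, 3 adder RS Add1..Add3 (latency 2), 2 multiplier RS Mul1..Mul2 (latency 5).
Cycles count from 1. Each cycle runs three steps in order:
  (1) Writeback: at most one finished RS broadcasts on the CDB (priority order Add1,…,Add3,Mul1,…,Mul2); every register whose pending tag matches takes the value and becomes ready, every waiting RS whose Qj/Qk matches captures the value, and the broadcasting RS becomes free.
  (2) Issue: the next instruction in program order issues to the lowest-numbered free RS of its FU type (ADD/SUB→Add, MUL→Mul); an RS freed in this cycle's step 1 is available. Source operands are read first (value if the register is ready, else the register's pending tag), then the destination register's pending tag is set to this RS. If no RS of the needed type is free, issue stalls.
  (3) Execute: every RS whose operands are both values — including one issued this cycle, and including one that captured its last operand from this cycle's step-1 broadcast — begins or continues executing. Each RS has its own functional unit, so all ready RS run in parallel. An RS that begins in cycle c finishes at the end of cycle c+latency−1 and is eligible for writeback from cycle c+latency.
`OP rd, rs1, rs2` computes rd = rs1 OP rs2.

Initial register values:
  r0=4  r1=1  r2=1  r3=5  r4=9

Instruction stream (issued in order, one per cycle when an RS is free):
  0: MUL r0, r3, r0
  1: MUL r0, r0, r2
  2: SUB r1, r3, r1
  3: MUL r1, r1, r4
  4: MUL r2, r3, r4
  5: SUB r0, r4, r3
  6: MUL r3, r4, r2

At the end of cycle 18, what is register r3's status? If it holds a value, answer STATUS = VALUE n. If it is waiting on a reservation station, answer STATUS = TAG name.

c1: issue MUL r0<-Mul1 | r0:Mul1,r1:1,r2:1,r3:5,r4:9
c2: issue MUL r0<-Mul2 | r0:Mul2,r1:1,r2:1,r3:5,r4:9
c3: issue SUB r1<-Add1 | r0:Mul2,r1:Add1,r2:1,r3:5,r4:9
c4: stall | r0:Mul2,r1:Add1,r2:1,r3:5,r4:9
c5: CDB Add1=4; stall | r0:Mul2,r1:4,r2:1,r3:5,r4:9
c6: CDB Mul1=20; issue MUL r1<-Mul1 | r0:Mul2,r1:Mul1,r2:1,r3:5,r4:9
c7: stall | r0:Mul2,r1:Mul1,r2:1,r3:5,r4:9
c8: stall | r0:Mul2,r1:Mul1,r2:1,r3:5,r4:9
c9: stall | r0:Mul2,r1:Mul1,r2:1,r3:5,r4:9
c10: stall | r0:Mul2,r1:Mul1,r2:1,r3:5,r4:9
c11: CDB Mul1=36; issue MUL r2<-Mul1 | r0:Mul2,r1:36,r2:Mul1,r3:5,r4:9
c12: CDB Mul2=20; issue SUB r0<-Add1 | r0:Add1,r1:36,r2:Mul1,r3:5,r4:9
c13: issue MUL r3<-Mul2 | r0:Add1,r1:36,r2:Mul1,r3:Mul2,r4:9
c14: CDB Add1=4 | r0:4,r1:36,r2:Mul1,r3:Mul2,r4:9
c15: - | r0:4,r1:36,r2:Mul1,r3:Mul2,r4:9
c16: CDB Mul1=45 | r0:4,r1:36,r2:45,r3:Mul2,r4:9
c17: - | r0:4,r1:36,r2:45,r3:Mul2,r4:9
c18: - | r0:4,r1:36,r2:45,r3:Mul2,r4:9

STATUS = TAG Mul2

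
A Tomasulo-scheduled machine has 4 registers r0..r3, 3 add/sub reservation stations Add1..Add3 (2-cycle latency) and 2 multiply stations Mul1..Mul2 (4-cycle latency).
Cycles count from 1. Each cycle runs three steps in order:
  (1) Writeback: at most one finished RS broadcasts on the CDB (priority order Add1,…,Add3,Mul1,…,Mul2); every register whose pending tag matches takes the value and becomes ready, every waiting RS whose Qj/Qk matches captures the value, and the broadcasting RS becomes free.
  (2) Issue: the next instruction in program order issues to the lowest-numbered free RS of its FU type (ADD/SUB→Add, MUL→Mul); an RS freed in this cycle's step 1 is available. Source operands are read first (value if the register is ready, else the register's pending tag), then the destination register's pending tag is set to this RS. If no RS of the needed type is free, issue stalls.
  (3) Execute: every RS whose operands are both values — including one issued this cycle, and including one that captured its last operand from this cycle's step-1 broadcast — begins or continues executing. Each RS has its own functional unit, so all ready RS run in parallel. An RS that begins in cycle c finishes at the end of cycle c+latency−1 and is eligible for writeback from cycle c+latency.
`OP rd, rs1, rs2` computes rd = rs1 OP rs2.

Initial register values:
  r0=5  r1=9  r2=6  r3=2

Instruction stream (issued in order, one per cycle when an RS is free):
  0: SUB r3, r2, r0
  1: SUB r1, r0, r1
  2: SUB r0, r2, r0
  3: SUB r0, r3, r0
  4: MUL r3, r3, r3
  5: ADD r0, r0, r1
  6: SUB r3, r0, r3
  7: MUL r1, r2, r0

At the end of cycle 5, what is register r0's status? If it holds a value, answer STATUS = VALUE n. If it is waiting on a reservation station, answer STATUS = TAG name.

STATUS = TAG Add2

  c1: issue SUB r3<-Add1  regs: r0:5,r1:9,r2:6,r3:Add1
  c2: issue SUB r1<-Add2  regs: r0:5,r1:Add2,r2:6,r3:Add1
  c3: CDB Add1=1; issue SUB r0<-Add1  regs: r0:Add1,r1:Add2,r2:6,r3:1
  c4: CDB Add2=-4; issue SUB r0<-Add2  regs: r0:Add2,r1:-4,r2:6,r3:1
  c5: CDB Add1=1; issue MUL r3<-Mul1  regs: r0:Add2,r1:-4,r2:6,r3:Mul1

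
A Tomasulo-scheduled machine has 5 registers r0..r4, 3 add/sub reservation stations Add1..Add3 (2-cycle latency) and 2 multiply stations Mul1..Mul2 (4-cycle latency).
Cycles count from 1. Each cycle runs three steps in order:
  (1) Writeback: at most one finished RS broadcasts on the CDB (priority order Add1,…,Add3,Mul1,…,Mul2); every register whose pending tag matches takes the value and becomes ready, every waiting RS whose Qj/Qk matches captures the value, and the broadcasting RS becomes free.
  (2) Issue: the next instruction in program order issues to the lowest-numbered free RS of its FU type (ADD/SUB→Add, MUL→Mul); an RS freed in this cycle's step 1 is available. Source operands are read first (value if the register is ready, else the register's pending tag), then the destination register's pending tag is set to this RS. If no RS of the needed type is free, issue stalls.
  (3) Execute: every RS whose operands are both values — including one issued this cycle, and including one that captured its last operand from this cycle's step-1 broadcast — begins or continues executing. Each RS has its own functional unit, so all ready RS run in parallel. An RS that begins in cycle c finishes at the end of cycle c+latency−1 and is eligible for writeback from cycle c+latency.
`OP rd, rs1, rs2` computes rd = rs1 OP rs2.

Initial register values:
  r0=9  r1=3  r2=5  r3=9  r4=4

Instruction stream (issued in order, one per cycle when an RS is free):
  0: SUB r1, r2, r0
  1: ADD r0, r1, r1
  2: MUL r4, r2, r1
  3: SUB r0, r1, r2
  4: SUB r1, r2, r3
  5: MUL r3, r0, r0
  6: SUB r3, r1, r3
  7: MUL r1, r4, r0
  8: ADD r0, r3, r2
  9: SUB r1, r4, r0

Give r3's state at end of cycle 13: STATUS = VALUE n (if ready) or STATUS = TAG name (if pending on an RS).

STATUS = VALUE -85

cycle 1: issue SUB r1<-Add1 // r0:9,r1:Add1,r2:5,r3:9,r4:4
cycle 2: issue ADD r0<-Add2 // r0:Add2,r1:Add1,r2:5,r3:9,r4:4
cycle 3: CDB Add1=-4; issue MUL r4<-Mul1 // r0:Add2,r1:-4,r2:5,r3:9,r4:Mul1
cycle 4: issue SUB r0<-Add1 // r0:Add1,r1:-4,r2:5,r3:9,r4:Mul1
cycle 5: CDB Add2=-8; issue SUB r1<-Add2 // r0:Add1,r1:Add2,r2:5,r3:9,r4:Mul1
cycle 6: CDB Add1=-9; issue MUL r3<-Mul2 // r0:-9,r1:Add2,r2:5,r3:Mul2,r4:Mul1
cycle 7: CDB Add2=-4; issue SUB r3<-Add1 // r0:-9,r1:-4,r2:5,r3:Add1,r4:Mul1
cycle 8: CDB Mul1=-20; issue MUL r1<-Mul1 // r0:-9,r1:Mul1,r2:5,r3:Add1,r4:-20
cycle 9: issue ADD r0<-Add2 // r0:Add2,r1:Mul1,r2:5,r3:Add1,r4:-20
cycle 10: CDB Mul2=81; issue SUB r1<-Add3 // r0:Add2,r1:Add3,r2:5,r3:Add1,r4:-20
cycle 11: - // r0:Add2,r1:Add3,r2:5,r3:Add1,r4:-20
cycle 12: CDB Add1=-85 // r0:Add2,r1:Add3,r2:5,r3:-85,r4:-20
cycle 13: CDB Mul1=180 // r0:Add2,r1:Add3,r2:5,r3:-85,r4:-20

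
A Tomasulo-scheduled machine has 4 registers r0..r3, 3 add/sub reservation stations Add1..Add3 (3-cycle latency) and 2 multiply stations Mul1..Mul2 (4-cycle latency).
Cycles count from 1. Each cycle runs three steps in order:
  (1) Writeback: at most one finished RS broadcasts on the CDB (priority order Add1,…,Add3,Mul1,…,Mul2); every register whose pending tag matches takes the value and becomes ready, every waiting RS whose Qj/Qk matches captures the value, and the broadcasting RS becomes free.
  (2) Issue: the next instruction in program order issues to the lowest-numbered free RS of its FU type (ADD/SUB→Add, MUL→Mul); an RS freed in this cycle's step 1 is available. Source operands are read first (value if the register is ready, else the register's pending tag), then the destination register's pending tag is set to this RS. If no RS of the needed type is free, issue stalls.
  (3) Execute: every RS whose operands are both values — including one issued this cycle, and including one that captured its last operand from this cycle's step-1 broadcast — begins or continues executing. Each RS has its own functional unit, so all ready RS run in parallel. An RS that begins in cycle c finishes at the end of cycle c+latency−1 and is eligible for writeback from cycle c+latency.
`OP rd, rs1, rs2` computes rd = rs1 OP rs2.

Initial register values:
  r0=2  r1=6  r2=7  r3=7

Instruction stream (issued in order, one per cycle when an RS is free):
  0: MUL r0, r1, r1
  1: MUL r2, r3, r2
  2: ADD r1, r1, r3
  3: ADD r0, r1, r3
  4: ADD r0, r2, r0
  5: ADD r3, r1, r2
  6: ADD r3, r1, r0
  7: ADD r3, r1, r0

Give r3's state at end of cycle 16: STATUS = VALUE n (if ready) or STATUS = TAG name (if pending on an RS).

STATUS = VALUE 82

  c1: issue MUL r0<-Mul1  regs: r0:Mul1,r1:6,r2:7,r3:7
  c2: issue MUL r2<-Mul2  regs: r0:Mul1,r1:6,r2:Mul2,r3:7
  c3: issue ADD r1<-Add1  regs: r0:Mul1,r1:Add1,r2:Mul2,r3:7
  c4: issue ADD r0<-Add2  regs: r0:Add2,r1:Add1,r2:Mul2,r3:7
  c5: CDB Mul1=36; issue ADD r0<-Add3  regs: r0:Add3,r1:Add1,r2:Mul2,r3:7
  c6: CDB Add1=13; issue ADD r3<-Add1  regs: r0:Add3,r1:13,r2:Mul2,r3:Add1
  c7: CDB Mul2=49; stall  regs: r0:Add3,r1:13,r2:49,r3:Add1
  c8: stall  regs: r0:Add3,r1:13,r2:49,r3:Add1
  c9: CDB Add2=20; issue ADD r3<-Add2  regs: r0:Add3,r1:13,r2:49,r3:Add2
  c10: CDB Add1=62; issue ADD r3<-Add1  regs: r0:Add3,r1:13,r2:49,r3:Add1
  c11: -  regs: r0:Add3,r1:13,r2:49,r3:Add1
  c12: CDB Add3=69  regs: r0:69,r1:13,r2:49,r3:Add1
  c13: -  regs: r0:69,r1:13,r2:49,r3:Add1
  c14: -  regs: r0:69,r1:13,r2:49,r3:Add1
  c15: CDB Add1=82  regs: r0:69,r1:13,r2:49,r3:82
  c16: CDB Add2=82  regs: r0:69,r1:13,r2:49,r3:82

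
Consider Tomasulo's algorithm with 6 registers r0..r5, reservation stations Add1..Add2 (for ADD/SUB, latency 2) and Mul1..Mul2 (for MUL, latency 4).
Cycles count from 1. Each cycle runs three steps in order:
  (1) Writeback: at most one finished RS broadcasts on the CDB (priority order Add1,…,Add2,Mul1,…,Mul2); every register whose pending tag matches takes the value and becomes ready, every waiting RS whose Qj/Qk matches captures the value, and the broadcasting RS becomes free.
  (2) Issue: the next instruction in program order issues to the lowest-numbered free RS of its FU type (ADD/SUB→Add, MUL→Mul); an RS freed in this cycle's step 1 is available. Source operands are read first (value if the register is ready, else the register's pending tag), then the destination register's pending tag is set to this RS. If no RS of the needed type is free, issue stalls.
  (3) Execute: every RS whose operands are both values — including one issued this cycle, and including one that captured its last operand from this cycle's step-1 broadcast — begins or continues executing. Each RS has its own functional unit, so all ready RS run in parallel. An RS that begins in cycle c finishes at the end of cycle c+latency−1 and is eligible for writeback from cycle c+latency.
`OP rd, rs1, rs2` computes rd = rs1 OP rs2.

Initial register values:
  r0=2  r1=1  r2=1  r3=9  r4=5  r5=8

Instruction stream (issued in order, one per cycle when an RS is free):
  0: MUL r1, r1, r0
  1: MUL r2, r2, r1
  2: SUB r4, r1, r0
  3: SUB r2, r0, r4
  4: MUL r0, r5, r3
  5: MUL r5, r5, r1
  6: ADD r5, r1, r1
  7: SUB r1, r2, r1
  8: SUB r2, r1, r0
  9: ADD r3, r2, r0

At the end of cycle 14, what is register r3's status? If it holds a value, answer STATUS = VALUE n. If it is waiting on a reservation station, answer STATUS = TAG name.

STATUS = TAG Add2

  c1: issue MUL r1<-Mul1  regs: r0:2,r1:Mul1,r2:1,r3:9,r4:5,r5:8
  c2: issue MUL r2<-Mul2  regs: r0:2,r1:Mul1,r2:Mul2,r3:9,r4:5,r5:8
  c3: issue SUB r4<-Add1  regs: r0:2,r1:Mul1,r2:Mul2,r3:9,r4:Add1,r5:8
  c4: issue SUB r2<-Add2  regs: r0:2,r1:Mul1,r2:Add2,r3:9,r4:Add1,r5:8
  c5: CDB Mul1=2; issue MUL r0<-Mul1  regs: r0:Mul1,r1:2,r2:Add2,r3:9,r4:Add1,r5:8
  c6: stall  regs: r0:Mul1,r1:2,r2:Add2,r3:9,r4:Add1,r5:8
  c7: CDB Add1=0; stall  regs: r0:Mul1,r1:2,r2:Add2,r3:9,r4:0,r5:8
  c8: stall  regs: r0:Mul1,r1:2,r2:Add2,r3:9,r4:0,r5:8
  c9: CDB Add2=2; stall  regs: r0:Mul1,r1:2,r2:2,r3:9,r4:0,r5:8
  c10: CDB Mul1=72; issue MUL r5<-Mul1  regs: r0:72,r1:2,r2:2,r3:9,r4:0,r5:Mul1
  c11: CDB Mul2=2; issue ADD r5<-Add1  regs: r0:72,r1:2,r2:2,r3:9,r4:0,r5:Add1
  c12: issue SUB r1<-Add2  regs: r0:72,r1:Add2,r2:2,r3:9,r4:0,r5:Add1
  c13: CDB Add1=4; issue SUB r2<-Add1  regs: r0:72,r1:Add2,r2:Add1,r3:9,r4:0,r5:4
  c14: CDB Add2=0; issue ADD r3<-Add2  regs: r0:72,r1:0,r2:Add1,r3:Add2,r4:0,r5:4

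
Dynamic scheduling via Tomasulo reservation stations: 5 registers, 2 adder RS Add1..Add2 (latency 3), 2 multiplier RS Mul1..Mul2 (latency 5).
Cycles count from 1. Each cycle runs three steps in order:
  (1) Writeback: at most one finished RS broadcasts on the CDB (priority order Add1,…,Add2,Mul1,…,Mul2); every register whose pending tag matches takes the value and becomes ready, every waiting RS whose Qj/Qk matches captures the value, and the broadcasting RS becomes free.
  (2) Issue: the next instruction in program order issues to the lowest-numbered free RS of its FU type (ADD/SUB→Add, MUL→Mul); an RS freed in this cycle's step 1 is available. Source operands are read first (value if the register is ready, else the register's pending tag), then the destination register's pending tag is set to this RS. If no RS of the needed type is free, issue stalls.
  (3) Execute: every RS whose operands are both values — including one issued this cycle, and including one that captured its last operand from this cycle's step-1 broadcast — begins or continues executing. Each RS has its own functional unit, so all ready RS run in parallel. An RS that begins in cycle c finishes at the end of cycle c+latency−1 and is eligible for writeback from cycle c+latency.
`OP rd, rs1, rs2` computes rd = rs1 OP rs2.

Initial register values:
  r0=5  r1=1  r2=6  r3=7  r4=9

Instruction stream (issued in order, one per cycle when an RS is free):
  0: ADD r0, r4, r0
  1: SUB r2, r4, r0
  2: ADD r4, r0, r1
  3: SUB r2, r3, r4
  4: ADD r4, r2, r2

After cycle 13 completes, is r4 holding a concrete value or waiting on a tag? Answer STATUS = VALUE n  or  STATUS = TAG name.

STATUS = VALUE -16

c1: issue ADD r0<-Add1 | r0:Add1,r1:1,r2:6,r3:7,r4:9
c2: issue SUB r2<-Add2 | r0:Add1,r1:1,r2:Add2,r3:7,r4:9
c3: stall | r0:Add1,r1:1,r2:Add2,r3:7,r4:9
c4: CDB Add1=14; issue ADD r4<-Add1 | r0:14,r1:1,r2:Add2,r3:7,r4:Add1
c5: stall | r0:14,r1:1,r2:Add2,r3:7,r4:Add1
c6: stall | r0:14,r1:1,r2:Add2,r3:7,r4:Add1
c7: CDB Add1=15; issue SUB r2<-Add1 | r0:14,r1:1,r2:Add1,r3:7,r4:15
c8: CDB Add2=-5; issue ADD r4<-Add2 | r0:14,r1:1,r2:Add1,r3:7,r4:Add2
c9: - | r0:14,r1:1,r2:Add1,r3:7,r4:Add2
c10: CDB Add1=-8 | r0:14,r1:1,r2:-8,r3:7,r4:Add2
c11: - | r0:14,r1:1,r2:-8,r3:7,r4:Add2
c12: - | r0:14,r1:1,r2:-8,r3:7,r4:Add2
c13: CDB Add2=-16 | r0:14,r1:1,r2:-8,r3:7,r4:-16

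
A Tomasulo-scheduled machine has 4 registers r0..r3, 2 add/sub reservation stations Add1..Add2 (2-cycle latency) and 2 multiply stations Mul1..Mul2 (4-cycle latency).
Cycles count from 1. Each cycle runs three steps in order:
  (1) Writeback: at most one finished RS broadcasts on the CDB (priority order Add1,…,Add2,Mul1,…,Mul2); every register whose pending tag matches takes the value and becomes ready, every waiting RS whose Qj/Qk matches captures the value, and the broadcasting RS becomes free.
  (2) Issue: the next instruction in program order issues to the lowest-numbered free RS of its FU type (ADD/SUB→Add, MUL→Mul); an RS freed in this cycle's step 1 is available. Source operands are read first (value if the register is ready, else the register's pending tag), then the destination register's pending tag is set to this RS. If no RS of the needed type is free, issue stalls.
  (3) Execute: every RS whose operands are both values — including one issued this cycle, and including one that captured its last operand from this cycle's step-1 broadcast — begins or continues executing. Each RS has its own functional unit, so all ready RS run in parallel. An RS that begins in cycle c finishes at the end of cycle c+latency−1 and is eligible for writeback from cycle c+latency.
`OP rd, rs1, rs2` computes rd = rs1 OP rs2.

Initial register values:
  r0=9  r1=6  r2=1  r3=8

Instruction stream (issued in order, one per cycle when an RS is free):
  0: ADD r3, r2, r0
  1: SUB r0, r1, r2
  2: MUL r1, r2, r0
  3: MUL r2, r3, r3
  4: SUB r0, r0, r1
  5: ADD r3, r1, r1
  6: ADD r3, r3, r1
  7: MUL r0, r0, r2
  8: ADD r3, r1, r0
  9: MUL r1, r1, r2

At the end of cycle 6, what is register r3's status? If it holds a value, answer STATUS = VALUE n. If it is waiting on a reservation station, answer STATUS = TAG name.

cycle 1: issue ADD r3<-Add1 // r0:9,r1:6,r2:1,r3:Add1
cycle 2: issue SUB r0<-Add2 // r0:Add2,r1:6,r2:1,r3:Add1
cycle 3: CDB Add1=10; issue MUL r1<-Mul1 // r0:Add2,r1:Mul1,r2:1,r3:10
cycle 4: CDB Add2=5; issue MUL r2<-Mul2 // r0:5,r1:Mul1,r2:Mul2,r3:10
cycle 5: issue SUB r0<-Add1 // r0:Add1,r1:Mul1,r2:Mul2,r3:10
cycle 6: issue ADD r3<-Add2 // r0:Add1,r1:Mul1,r2:Mul2,r3:Add2

STATUS = TAG Add2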